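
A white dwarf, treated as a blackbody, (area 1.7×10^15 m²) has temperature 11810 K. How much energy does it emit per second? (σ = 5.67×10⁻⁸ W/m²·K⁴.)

P = σAT⁴ = 5.67×10⁻⁸ × 1.70×10^15 × (11810)⁴ = 5.67×10⁻⁸ × 1.70×10^15 × 1.95×10^16.
P = 1.88×10^24 W.

P ≈ 1.88×10^24 W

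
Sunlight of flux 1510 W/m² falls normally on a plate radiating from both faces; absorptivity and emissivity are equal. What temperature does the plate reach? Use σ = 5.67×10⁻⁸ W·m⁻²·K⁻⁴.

T ≈ 340 K

Absorbed flux αS = emitted flux 2εσT⁴ per unit area; with α = ε this gives T = (S/2σ)^(1/4).
T = (1510 / (2 × 5.67×10⁻⁸))^(1/4) = (1.33×10^10)^(1/4).
T = 340 K.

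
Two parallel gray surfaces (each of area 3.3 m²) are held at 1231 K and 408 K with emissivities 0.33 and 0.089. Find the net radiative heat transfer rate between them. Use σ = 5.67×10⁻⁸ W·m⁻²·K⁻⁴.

For two large parallel gray plates, q = σ(T₁⁴ − T₂⁴) / (1/ε₁ + 1/ε₂ − 1).
1/ε₁ + 1/ε₂ − 1 = 1/0.33 + 1/0.089 − 1 = 13.27.
T₁⁴ − T₂⁴ = 2.30×10^12 − 2.77×10^10 = 2.27×10^12 K⁴.
q = 5.67×10⁻⁸ × 2.27×10^12 / 13.27 = 9700 W/m².
Q = q·A = 9700 × 3.3 = 32000 W.

Q ≈ 32000 W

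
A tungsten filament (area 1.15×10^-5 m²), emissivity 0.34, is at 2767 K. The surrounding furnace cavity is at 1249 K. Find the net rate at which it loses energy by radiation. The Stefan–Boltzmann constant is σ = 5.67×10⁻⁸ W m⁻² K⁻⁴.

Q ≈ 12.5 W

Q = εσA(T⁴ − T_s⁴). T⁴ − T_s⁴ = (2767)⁴ − (1249)⁴ = 5.86×10^13 − 2.43×10^12 = 5.62×10^13 K⁴.
Q = 0.34 × 5.67×10⁻⁸ × 1.15×10^-5 × 5.62×10^13 = 12.5 W.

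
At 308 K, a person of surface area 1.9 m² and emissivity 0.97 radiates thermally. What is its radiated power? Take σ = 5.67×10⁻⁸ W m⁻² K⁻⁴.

P = εσAT⁴ = 0.97 × 5.67×10⁻⁸ × 1.90 × (308)⁴ = 0.97 × 5.67×10⁻⁸ × 1.90 × 9.00×10^9.
P = 940 W.

P ≈ 940 W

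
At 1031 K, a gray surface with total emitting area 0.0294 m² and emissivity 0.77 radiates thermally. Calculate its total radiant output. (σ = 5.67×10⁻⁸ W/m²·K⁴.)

Stefan–Boltzmann: P = εσAT⁴ = 0.77 × 5.67×10⁻⁸ × 0.0294 × (1031)⁴ = 0.77 × 5.67×10⁻⁸ × 0.0294 × 1.13×10^12.
P = 1450 W.

P ≈ 1450 W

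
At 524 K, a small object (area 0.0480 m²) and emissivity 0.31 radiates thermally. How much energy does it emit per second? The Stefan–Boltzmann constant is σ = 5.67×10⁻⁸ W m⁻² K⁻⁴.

P = εσAT⁴ = 0.31 × 5.67×10⁻⁸ × 0.0480 × (524)⁴ = 0.31 × 5.67×10⁻⁸ × 0.0480 × 7.54×10^10.
P = 63.6 W.

P ≈ 63.6 W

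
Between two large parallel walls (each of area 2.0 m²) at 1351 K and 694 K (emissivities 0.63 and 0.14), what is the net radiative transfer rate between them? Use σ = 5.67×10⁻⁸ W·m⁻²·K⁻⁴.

Q ≈ 45500 W

For two large parallel gray plates, q = σ(T₁⁴ − T₂⁴) / (1/ε₁ + 1/ε₂ − 1).
1/ε₁ + 1/ε₂ − 1 = 1/0.63 + 1/0.14 − 1 = 7.730.
T₁⁴ − T₂⁴ = 3.33×10^12 − 2.32×10^11 = 3.10×10^12 K⁴.
q = 5.67×10⁻⁸ × 3.10×10^12 / 7.730 = 22700 W/m².
Q = q·A = 22700 × 2.0 = 45500 W.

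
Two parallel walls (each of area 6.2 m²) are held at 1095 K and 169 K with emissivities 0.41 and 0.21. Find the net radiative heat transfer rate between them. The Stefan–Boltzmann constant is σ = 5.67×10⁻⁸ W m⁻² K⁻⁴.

Q ≈ 81500 W

For two large parallel gray plates, q = σ(T₁⁴ − T₂⁴) / (1/ε₁ + 1/ε₂ − 1).
1/ε₁ + 1/ε₂ − 1 = 1/0.41 + 1/0.21 − 1 = 6.201.
T₁⁴ − T₂⁴ = 1.44×10^12 − 8.16×10^8 = 1.44×10^12 K⁴.
q = 5.67×10⁻⁸ × 1.44×10^12 / 6.201 = 13100 W/m².
Q = q·A = 13100 × 6.2 = 81500 W.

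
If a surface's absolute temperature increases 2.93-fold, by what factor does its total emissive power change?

P ∝ T⁴, so the power scales as (2.93)⁴ = 73.7.

factor ≈ 73.7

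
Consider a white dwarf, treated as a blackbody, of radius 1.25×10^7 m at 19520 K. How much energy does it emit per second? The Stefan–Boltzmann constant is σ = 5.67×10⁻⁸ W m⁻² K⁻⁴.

A = 4πr² = 4π × (1.25×10^7)² = 1.96×10^15 m².
P = σAT⁴ = 5.67×10⁻⁸ × 1.96×10^15 × (19520)⁴ = 5.67×10⁻⁸ × 1.96×10^15 × 1.45×10^17.
P = 1.62×10^25 W.

P ≈ 1.62×10^25 W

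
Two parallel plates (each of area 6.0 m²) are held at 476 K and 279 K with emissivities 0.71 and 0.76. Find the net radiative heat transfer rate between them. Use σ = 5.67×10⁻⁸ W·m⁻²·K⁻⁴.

Q ≈ 8930 W

For two large parallel gray plates, q = σ(T₁⁴ − T₂⁴) / (1/ε₁ + 1/ε₂ − 1).
1/ε₁ + 1/ε₂ − 1 = 1/0.71 + 1/0.76 − 1 = 1.724.
T₁⁴ − T₂⁴ = 5.13×10^10 − 6.06×10^9 = 4.53×10^10 K⁴.
q = 5.67×10⁻⁸ × 4.53×10^10 / 1.724 = 1490 W/m².
Q = q·A = 1490 × 6.0 = 8930 W.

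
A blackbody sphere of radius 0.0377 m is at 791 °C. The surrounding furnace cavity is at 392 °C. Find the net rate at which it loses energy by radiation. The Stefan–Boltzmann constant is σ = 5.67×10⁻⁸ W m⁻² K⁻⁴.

A = 4πr² = 4π × (0.0377)² = 0.0179 m².
Convert: 791 °C = 1064 K; 392 °C = 665 K.
Q = σA(T⁴ − T_s⁴). T⁴ − T_s⁴ = (1064)⁴ − (665)⁴ = 1.28×10^12 − 1.96×10^11 = 1.09×10^12 K⁴.
Q = 5.67×10⁻⁸ × 0.0179 × 1.09×10^12 = 1100 W.

Q ≈ 1100 W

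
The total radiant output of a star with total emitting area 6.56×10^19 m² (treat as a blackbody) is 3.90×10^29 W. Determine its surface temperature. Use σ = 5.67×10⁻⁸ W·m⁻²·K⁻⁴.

From P = σAT⁴, T = (P / σA)^(1/4) = (3.90×10^29 / (5.67×10⁻⁸ × 6.56×10^19))^(1/4).
T = (1.05×10^17)^(1/4) = 18000 K.

T ≈ 18000 K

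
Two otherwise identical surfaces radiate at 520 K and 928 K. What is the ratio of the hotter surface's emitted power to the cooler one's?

P ∝ T⁴, so the ratio is (928/520)⁴ = (1.785)⁴ = 10.1.

ratio ≈ 10.1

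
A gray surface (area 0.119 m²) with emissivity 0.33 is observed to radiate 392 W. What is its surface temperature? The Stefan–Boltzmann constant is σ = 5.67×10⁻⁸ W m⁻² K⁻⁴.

From P = εσAT⁴, T = (P / εσA)^(1/4) = (392 / (0.33 × 5.67×10⁻⁸ × 0.119))^(1/4).
T = (1.76×10^11)^(1/4) = 648 K.

T ≈ 648 K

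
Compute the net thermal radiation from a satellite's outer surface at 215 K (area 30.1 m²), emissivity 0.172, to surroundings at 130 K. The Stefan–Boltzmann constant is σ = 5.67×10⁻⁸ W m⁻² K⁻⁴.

Q ≈ 543 W

Q = εσA(T⁴ − T_s⁴). T⁴ − T_s⁴ = (215)⁴ − (130)⁴ = 2.14×10^9 − 2.86×10^8 = 1.85×10^9 K⁴.
Q = 0.172 × 5.67×10⁻⁸ × 30.1 × 1.85×10^9 = 543 W.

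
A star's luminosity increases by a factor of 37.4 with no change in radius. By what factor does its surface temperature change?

factor ≈ 2.47

P ∝ T⁴ ⇒ T ∝ P^(1/4), so T scales by (37.4)^(1/4) = 2.47.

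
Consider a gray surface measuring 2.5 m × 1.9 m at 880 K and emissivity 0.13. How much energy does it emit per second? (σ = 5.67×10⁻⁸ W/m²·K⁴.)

P ≈ 21000 W

A = 2.5 × 1.9 = 4.75 m².
Stefan–Boltzmann: P = εσAT⁴ = 0.13 × 5.67×10⁻⁸ × 4.75 × (880)⁴ = 0.13 × 5.67×10⁻⁸ × 4.75 × 6.00×10^11.
P = 21000 W.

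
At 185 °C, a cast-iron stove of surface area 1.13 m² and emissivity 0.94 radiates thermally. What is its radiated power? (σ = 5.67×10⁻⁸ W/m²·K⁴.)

P ≈ 2650 W

185 °C = 458 K.
Stefan–Boltzmann: P = εσAT⁴ = 0.94 × 5.67×10⁻⁸ × 1.13 × (458)⁴ = 0.94 × 5.67×10⁻⁸ × 1.13 × 4.40×10^10.
P = 2650 W.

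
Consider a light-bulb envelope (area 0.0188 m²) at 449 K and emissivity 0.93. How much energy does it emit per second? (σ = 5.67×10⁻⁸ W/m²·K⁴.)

P ≈ 40.3 W

Stefan–Boltzmann: P = εσAT⁴ = 0.93 × 5.67×10⁻⁸ × 0.0188 × (449)⁴ = 0.93 × 5.67×10⁻⁸ × 0.0188 × 4.06×10^10.
P = 40.3 W.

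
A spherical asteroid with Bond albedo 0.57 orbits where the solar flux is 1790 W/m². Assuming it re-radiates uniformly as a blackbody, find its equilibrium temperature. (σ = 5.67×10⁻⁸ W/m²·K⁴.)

Power absorbed = (1−a)S·πR²; power emitted = 4πR²σT⁴. Equating and cancelling πR²:
T = ((1−a)S / 4σ)^(1/4) = (770 / (4 × 5.67×10⁻⁸))^(1/4) = (3.39×10^9)^(1/4).
T = 241 K.

T ≈ 241 K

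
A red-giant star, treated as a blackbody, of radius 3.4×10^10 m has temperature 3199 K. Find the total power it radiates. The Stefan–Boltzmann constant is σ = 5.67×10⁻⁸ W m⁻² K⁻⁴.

A = 4πr² = 4π × (3.4×10^10)² = 1.45×10^22 m².
P = σAT⁴ = 5.67×10⁻⁸ × 1.45×10^22 × (3199)⁴ = 5.67×10⁻⁸ × 1.45×10^22 × 1.05×10^14.
P = 8.63×10^28 W.

P ≈ 8.63×10^28 W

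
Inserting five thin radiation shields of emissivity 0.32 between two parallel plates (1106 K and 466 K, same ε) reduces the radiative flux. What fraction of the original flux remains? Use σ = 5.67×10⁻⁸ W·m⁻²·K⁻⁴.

ratio ≈ 0.167

With N identical shields there are N+1 = 6 gaps in series, each with the same radiative resistance, so the flux falls to 1/(N+1) of its unshielded value.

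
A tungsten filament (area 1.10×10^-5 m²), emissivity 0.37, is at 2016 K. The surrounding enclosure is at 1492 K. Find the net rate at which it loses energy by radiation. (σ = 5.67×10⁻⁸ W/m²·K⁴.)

Q = εσA(T⁴ − T_s⁴). T⁴ − T_s⁴ = (2016)⁴ − (1492)⁴ = 1.65×10^13 − 4.96×10^12 = 1.16×10^13 K⁴.
Q = 0.37 × 5.67×10⁻⁸ × 1.10×10^-5 × 1.16×10^13 = 2.67 W.

Q ≈ 2.67 W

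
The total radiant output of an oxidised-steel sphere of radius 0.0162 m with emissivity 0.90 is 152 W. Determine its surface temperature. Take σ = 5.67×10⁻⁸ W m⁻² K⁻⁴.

T ≈ 975 K

A = 4πr² = 4π × (0.0162)² = 3.30×10^-3 m².
From P = εσAT⁴, T = (P / εσA)^(1/4) = (152 / (0.90 × 5.67×10⁻⁸ × 3.30×10^-3))^(1/4).
T = (9.03×10^11)^(1/4) = 975 K.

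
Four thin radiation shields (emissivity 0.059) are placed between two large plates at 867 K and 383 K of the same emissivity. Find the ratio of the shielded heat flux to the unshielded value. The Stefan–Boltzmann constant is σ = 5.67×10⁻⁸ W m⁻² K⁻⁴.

ratio ≈ 0.200

With N identical shields there are N+1 = 5 gaps in series, each with the same radiative resistance, so the flux falls to 1/(N+1) of its unshielded value.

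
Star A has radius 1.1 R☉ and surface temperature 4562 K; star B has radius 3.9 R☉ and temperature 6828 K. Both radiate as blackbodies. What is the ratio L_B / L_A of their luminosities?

L_B/L_A ≈ 63.1

L = 4πR²σT⁴ ∝ R²T⁴, so L_B/L_A = (3.9/1.1)² × (6828/4562)⁴ = 12.6 × 5.02 = 63.1.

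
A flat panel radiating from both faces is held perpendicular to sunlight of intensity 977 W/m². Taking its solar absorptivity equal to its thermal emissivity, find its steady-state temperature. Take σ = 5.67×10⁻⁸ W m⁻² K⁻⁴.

Absorbed flux αS = emitted flux 2εσT⁴ per unit area; with α = ε this gives T = (S/2σ)^(1/4).
T = (977 / (2 × 5.67×10⁻⁸))^(1/4) = (8.62×10^9)^(1/4).
T = 305 K.

T ≈ 305 K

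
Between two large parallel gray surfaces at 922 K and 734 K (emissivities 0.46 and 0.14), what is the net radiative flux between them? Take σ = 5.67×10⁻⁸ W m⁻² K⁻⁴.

q ≈ 2950 W/m²

For two large parallel gray plates, q = σ(T₁⁴ − T₂⁴) / (1/ε₁ + 1/ε₂ − 1).
1/ε₁ + 1/ε₂ − 1 = 1/0.46 + 1/0.14 − 1 = 8.317.
T₁⁴ − T₂⁴ = 7.23×10^11 − 2.90×10^11 = 4.32×10^11 K⁴.
q = 5.67×10⁻⁸ × 4.32×10^11 / 8.317 = 2950 W/m².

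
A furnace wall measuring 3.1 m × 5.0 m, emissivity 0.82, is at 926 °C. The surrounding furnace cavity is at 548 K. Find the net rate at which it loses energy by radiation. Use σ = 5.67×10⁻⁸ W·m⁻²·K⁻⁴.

A = 3.1 × 5.0 = 15.5 m².
Convert: 926 °C = 1199 K.
Q = εσA(T⁴ − T_s⁴). T⁴ − T_s⁴ = (1199)⁴ − (548)⁴ = 2.07×10^12 − 9.02×10^10 = 1.98×10^12 K⁴.
Q = 0.82 × 5.67×10⁻⁸ × 15.5 × 1.98×10^12 = 1.42×10^6 W.

Q ≈ 1.42×10^6 W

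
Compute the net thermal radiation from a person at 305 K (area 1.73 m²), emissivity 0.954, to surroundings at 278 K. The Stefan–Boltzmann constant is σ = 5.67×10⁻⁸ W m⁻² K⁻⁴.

Q = εσA(T⁴ − T_s⁴). T⁴ − T_s⁴ = (305)⁴ − (278)⁴ = 8.65×10^9 − 5.97×10^9 = 2.68×10^9 K⁴.
Q = 0.954 × 5.67×10⁻⁸ × 1.73 × 2.68×10^9 = 251 W.

Q ≈ 251 W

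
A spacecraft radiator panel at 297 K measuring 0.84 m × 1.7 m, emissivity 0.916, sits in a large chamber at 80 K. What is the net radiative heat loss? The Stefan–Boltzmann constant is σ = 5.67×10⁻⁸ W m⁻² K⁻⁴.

A = 0.84 × 1.7 = 1.43 m².
Q = εσA(T⁴ − T_s⁴). T⁴ − T_s⁴ = (297)⁴ − (80)⁴ = 7.78×10^9 − 4.10×10^7 = 7.74×10^9 K⁴.
Q = 0.916 × 5.67×10⁻⁸ × 1.43 × 7.74×10^9 = 574 W.

Q ≈ 574 W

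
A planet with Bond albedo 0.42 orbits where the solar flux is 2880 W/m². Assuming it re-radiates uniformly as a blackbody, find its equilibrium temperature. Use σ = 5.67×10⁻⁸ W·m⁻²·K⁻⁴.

Power absorbed = (1−a)S·πR²; power emitted = 4πR²σT⁴. Equating and cancelling πR²:
T = ((1−a)S / 4σ)^(1/4) = (1670 / (4 × 5.67×10⁻⁸))^(1/4) = (7.37×10^9)^(1/4).
T = 293 K.

T ≈ 293 K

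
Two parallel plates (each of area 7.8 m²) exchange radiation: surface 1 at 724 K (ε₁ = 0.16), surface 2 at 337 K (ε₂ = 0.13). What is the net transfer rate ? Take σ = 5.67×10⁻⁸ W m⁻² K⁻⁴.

Q ≈ 8950 W

For two large parallel gray plates, q = σ(T₁⁴ − T₂⁴) / (1/ε₁ + 1/ε₂ − 1).
1/ε₁ + 1/ε₂ − 1 = 1/0.16 + 1/0.13 − 1 = 12.94.
T₁⁴ − T₂⁴ = 2.75×10^11 − 1.29×10^10 = 2.62×10^11 K⁴.
q = 5.67×10⁻⁸ × 2.62×10^11 / 12.94 = 1150 W/m².
Q = q·A = 1150 × 7.8 = 8950 W.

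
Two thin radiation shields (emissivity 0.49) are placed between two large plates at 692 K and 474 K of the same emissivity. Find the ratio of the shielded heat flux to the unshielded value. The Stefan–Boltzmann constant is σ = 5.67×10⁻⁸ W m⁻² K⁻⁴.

With N identical shields there are N+1 = 3 gaps in series, each with the same radiative resistance, so the flux falls to 1/(N+1) of its unshielded value.

ratio ≈ 0.333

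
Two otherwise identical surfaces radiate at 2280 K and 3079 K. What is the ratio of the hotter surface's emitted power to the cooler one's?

P ∝ T⁴, so the ratio is (3079/2280)⁴ = (1.350)⁴ = 3.33.

ratio ≈ 3.33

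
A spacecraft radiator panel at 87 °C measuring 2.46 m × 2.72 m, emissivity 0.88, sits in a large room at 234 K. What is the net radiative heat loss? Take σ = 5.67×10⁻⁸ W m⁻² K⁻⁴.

A = 2.46 × 2.72 = 6.69 m².
Convert: 87 °C = 360 K.
Q = εσA(T⁴ − T_s⁴). T⁴ − T_s⁴ = (360)⁴ − (234)⁴ = 1.68×10^10 − 3.00×10^9 = 1.38×10^10 K⁴.
Q = 0.88 × 5.67×10⁻⁸ × 6.69 × 1.38×10^10 = 4610 W.

Q ≈ 4610 W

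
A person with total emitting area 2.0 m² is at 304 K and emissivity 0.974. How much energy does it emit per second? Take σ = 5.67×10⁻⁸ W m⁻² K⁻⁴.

P = εσAT⁴ = 0.974 × 5.67×10⁻⁸ × 2.00 × (304)⁴ = 0.974 × 5.67×10⁻⁸ × 2.00 × 8.54×10^9.
P = 943 W.

P ≈ 943 W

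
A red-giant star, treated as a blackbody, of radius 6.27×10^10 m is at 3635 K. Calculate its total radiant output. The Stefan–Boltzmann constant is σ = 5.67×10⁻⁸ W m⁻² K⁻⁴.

P ≈ 4.89×10^29 W

A = 4πr² = 4π × (6.27×10^10)² = 4.94×10^22 m².
P = σAT⁴ = 5.67×10⁻⁸ × 4.94×10^22 × (3635)⁴ = 5.67×10⁻⁸ × 4.94×10^22 × 1.75×10^14.
P = 4.89×10^29 W.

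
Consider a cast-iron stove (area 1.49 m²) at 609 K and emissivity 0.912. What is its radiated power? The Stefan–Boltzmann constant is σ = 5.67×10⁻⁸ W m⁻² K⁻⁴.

P ≈ 10600 W

P = εσAT⁴ = 0.912 × 5.67×10⁻⁸ × 1.49 × (609)⁴ = 0.912 × 5.67×10⁻⁸ × 1.49 × 1.38×10^11.
P = 10600 W.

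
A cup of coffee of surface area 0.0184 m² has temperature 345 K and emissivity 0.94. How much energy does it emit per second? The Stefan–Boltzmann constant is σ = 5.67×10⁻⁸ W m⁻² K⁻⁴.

P ≈ 13.9 W

P = εσAT⁴ = 0.94 × 5.67×10⁻⁸ × 0.0184 × (345)⁴ = 0.94 × 5.67×10⁻⁸ × 0.0184 × 1.42×10^10.
P = 13.9 W.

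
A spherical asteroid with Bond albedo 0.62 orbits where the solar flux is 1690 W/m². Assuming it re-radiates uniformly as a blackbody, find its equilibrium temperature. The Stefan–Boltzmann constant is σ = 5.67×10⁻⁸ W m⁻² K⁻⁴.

Power absorbed = (1−a)S·πR²; power emitted = 4πR²σT⁴. Equating and cancelling πR²:
T = ((1−a)S / 4σ)^(1/4) = (642 / (4 × 5.67×10⁻⁸))^(1/4) = (2.83×10^9)^(1/4).
T = 231 K.

T ≈ 231 K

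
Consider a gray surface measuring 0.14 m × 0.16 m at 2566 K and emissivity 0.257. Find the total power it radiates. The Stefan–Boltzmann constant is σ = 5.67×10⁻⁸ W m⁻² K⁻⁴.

A = 0.14 × 0.16 = 0.0224 m².
P = εσAT⁴ = 0.257 × 5.67×10⁻⁸ × 0.0224 × (2566)⁴ = 0.257 × 5.67×10⁻⁸ × 0.0224 × 4.34×10^13.
P = 14200 W.

P ≈ 14200 W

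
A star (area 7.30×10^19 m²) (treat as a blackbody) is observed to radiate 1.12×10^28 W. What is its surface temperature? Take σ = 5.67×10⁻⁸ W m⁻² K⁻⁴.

From P = σAT⁴, T = (P / σA)^(1/4) = (1.12×10^28 / (5.67×10⁻⁸ × 7.30×10^19))^(1/4).
T = (2.71×10^15)^(1/4) = 7210 K.

T ≈ 7210 K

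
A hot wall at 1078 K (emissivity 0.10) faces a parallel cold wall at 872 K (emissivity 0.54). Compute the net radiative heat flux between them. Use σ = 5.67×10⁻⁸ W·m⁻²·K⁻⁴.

q ≈ 4030 W/m²

For two large parallel gray plates, q = σ(T₁⁴ − T₂⁴) / (1/ε₁ + 1/ε₂ − 1).
1/ε₁ + 1/ε₂ − 1 = 1/0.10 + 1/0.54 − 1 = 10.85.
T₁⁴ − T₂⁴ = 1.35×10^12 − 5.78×10^11 = 7.72×10^11 K⁴.
q = 5.67×10⁻⁸ × 7.72×10^11 / 10.85 = 4030 W/m².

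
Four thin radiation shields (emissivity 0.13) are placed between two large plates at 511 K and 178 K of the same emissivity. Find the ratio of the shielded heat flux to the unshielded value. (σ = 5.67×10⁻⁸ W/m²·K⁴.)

With N identical shields there are N+1 = 5 gaps in series, each with the same radiative resistance, so the flux falls to 1/(N+1) of its unshielded value.

ratio ≈ 0.200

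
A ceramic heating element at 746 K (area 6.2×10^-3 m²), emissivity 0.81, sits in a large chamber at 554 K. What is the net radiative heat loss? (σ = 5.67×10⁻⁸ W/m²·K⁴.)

Q ≈ 61.4 W

Q = εσA(T⁴ − T_s⁴). T⁴ − T_s⁴ = (746)⁴ − (554)⁴ = 3.10×10^11 − 9.42×10^10 = 2.16×10^11 K⁴.
Q = 0.81 × 5.67×10⁻⁸ × 6.20×10^-3 × 2.16×10^11 = 61.4 W.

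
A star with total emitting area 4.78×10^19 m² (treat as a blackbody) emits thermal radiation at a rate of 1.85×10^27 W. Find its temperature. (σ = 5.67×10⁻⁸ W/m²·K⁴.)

T ≈ 5110 K

From P = σAT⁴, T = (P / σA)^(1/4) = (1.85×10^27 / (5.67×10⁻⁸ × 4.78×10^19))^(1/4).
T = (6.83×10^14)^(1/4) = 5110 K.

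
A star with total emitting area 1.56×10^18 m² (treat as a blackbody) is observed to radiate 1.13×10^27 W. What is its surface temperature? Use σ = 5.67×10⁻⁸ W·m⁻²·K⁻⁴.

From P = σAT⁴, T = (P / σA)^(1/4) = (1.13×10^27 / (5.67×10⁻⁸ × 1.56×10^18))^(1/4).
T = (1.28×10^16)^(1/4) = 10600 K.

T ≈ 10600 K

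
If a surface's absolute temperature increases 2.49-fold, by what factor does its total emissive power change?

factor ≈ 38.4

P ∝ T⁴, so the power scales as (2.49)⁴ = 38.4.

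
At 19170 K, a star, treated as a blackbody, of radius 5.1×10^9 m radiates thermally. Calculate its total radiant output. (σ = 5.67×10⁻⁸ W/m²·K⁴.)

A = 4πr² = 4π × (5.1×10^9)² = 3.27×10^20 m².
P = σAT⁴ = 5.67×10⁻⁸ × 3.27×10^20 × (19170)⁴ = 5.67×10⁻⁸ × 3.27×10^20 × 1.35×10^17.
P = 2.50×10^30 W.

P ≈ 2.50×10^30 W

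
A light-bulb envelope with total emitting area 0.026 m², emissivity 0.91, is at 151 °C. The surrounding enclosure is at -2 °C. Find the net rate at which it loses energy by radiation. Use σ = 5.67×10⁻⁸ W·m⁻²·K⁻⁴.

Convert: 151 °C = 424 K; -2 °C = 271 K.
Q = εσA(T⁴ − T_s⁴). T⁴ − T_s⁴ = (424)⁴ − (271)⁴ = 3.23×10^10 − 5.39×10^9 = 2.69×10^10 K⁴.
Q = 0.91 × 5.67×10⁻⁸ × 0.0260 × 2.69×10^10 = 36.1 W.

Q ≈ 36.1 W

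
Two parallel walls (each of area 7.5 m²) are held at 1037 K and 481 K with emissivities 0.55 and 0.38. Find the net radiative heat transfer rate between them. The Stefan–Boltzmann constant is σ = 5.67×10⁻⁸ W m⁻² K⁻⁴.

For two large parallel gray plates, q = σ(T₁⁴ − T₂⁴) / (1/ε₁ + 1/ε₂ − 1).
1/ε₁ + 1/ε₂ − 1 = 1/0.55 + 1/0.38 − 1 = 3.450.
T₁⁴ − T₂⁴ = 1.16×10^12 − 5.35×10^10 = 1.10×10^12 K⁴.
q = 5.67×10⁻⁸ × 1.10×10^12 / 3.450 = 18100 W/m².
Q = q·A = 18100 × 7.5 = 1.36×10^5 W.

Q ≈ 1.36×10^5 W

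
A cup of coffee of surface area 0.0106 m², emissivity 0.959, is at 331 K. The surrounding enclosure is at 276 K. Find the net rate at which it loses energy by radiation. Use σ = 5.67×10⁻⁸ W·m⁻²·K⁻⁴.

Q = εσA(T⁴ − T_s⁴). T⁴ − T_s⁴ = (331)⁴ − (276)⁴ = 1.20×10^10 − 5.80×10^9 = 6.20×10^9 K⁴.
Q = 0.959 × 5.67×10⁻⁸ × 0.0106 × 6.20×10^9 = 3.57 W.

Q ≈ 3.57 W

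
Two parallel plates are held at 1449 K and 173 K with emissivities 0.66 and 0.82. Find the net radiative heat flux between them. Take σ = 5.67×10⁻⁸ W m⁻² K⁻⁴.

q ≈ 1.44×10^5 W/m²

For two large parallel gray plates, q = σ(T₁⁴ − T₂⁴) / (1/ε₁ + 1/ε₂ − 1).
1/ε₁ + 1/ε₂ − 1 = 1/0.66 + 1/0.82 − 1 = 1.735.
T₁⁴ − T₂⁴ = 4.41×10^12 − 8.96×10^8 = 4.41×10^12 K⁴.
q = 5.67×10⁻⁸ × 4.41×10^12 / 1.735 = 1.44×10^5 W/m².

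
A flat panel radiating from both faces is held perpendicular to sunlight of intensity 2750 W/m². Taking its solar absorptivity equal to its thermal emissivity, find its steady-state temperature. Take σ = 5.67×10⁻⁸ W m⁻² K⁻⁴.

T ≈ 395 K

Absorbed flux αS = emitted flux 2εσT⁴ per unit area; with α = ε this gives T = (S/2σ)^(1/4).
T = (2750 / (2 × 5.67×10⁻⁸))^(1/4) = (2.43×10^10)^(1/4).
T = 395 K.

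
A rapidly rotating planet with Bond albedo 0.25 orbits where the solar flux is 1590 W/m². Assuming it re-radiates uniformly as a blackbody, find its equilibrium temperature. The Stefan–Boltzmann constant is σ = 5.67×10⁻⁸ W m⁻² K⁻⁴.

Power absorbed = (1−a)S·πR²; power emitted = 4πR²σT⁴. Equating and cancelling πR²:
T = ((1−a)S / 4σ)^(1/4) = (1190 / (4 × 5.67×10⁻⁸))^(1/4) = (5.26×10^9)^(1/4).
T = 269 K.

T ≈ 269 K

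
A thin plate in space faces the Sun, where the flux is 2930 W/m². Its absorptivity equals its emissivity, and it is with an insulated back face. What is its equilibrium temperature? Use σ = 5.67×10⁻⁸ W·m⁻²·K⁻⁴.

Absorbed flux αS = emitted flux εσT⁴ (one radiating face); with α = ε, T = (S/σ)^(1/4).
T = (2930 / 5.67×10⁻⁸)^(1/4) = (5.17×10^10)^(1/4).
T = 477 K.

T ≈ 477 K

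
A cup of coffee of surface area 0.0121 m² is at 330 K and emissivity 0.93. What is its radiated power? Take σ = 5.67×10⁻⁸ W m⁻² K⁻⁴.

Stefan–Boltzmann: P = εσAT⁴ = 0.93 × 5.67×10⁻⁸ × 0.0121 × (330)⁴ = 0.93 × 5.67×10⁻⁸ × 0.0121 × 1.19×10^10.
P = 7.57 W.

P ≈ 7.57 W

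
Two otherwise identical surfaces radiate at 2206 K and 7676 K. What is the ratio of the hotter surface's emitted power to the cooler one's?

ratio ≈ 147

P ∝ T⁴, so the ratio is (7676/2206)⁴ = (3.480)⁴ = 147.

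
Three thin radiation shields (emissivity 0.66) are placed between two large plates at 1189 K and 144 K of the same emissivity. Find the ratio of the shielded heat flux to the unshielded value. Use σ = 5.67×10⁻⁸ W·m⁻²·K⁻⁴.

ratio ≈ 0.250

With N identical shields there are N+1 = 4 gaps in series, each with the same radiative resistance, so the flux falls to 1/(N+1) of its unshielded value.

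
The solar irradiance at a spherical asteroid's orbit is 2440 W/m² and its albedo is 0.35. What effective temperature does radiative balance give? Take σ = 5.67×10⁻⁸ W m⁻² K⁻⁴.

Power absorbed = (1−a)S·πR²; power emitted = 4πR²σT⁴. Equating and cancelling πR²:
T = ((1−a)S / 4σ)^(1/4) = (1590 / (4 × 5.67×10⁻⁸))^(1/4) = (6.99×10^9)^(1/4).
T = 289 K.

T ≈ 289 K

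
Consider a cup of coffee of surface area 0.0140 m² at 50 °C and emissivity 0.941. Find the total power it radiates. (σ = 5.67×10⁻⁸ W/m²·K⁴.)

P ≈ 8.13 W

50 °C = 323 K.
Stefan–Boltzmann: P = εσAT⁴ = 0.941 × 5.67×10⁻⁸ × 0.0140 × (323)⁴ = 0.941 × 5.67×10⁻⁸ × 0.0140 × 1.09×10^10.
P = 8.13 W.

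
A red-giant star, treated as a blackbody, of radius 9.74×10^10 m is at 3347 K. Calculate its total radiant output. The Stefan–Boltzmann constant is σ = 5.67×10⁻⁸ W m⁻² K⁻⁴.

P ≈ 8.48×10^29 W

A = 4πr² = 4π × (9.74×10^10)² = 1.19×10^23 m².
P = σAT⁴ = 5.67×10⁻⁸ × 1.19×10^23 × (3347)⁴ = 5.67×10⁻⁸ × 1.19×10^23 × 1.25×10^14.
P = 8.48×10^29 W.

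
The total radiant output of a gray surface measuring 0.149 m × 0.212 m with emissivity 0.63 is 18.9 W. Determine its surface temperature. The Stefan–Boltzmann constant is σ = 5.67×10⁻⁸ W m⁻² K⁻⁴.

A = 0.149 × 0.212 = 0.0316 m².
From P = εσAT⁴, T = (P / εσA)^(1/4) = (18.9 / (0.63 × 5.67×10⁻⁸ × 0.0316))^(1/4).
T = (1.68×10^10)^(1/4) = 360 K.

T ≈ 360 K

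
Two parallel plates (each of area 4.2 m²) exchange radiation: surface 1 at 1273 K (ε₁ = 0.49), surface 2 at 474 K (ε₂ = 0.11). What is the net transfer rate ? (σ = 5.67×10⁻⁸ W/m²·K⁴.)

Q ≈ 60500 W

For two large parallel gray plates, q = σ(T₁⁴ − T₂⁴) / (1/ε₁ + 1/ε₂ − 1).
1/ε₁ + 1/ε₂ − 1 = 1/0.49 + 1/0.11 − 1 = 10.13.
T₁⁴ − T₂⁴ = 2.63×10^12 − 5.05×10^10 = 2.58×10^12 K⁴.
q = 5.67×10⁻⁸ × 2.58×10^12 / 10.13 = 14400 W/m².
Q = q·A = 14400 × 4.2 = 60500 W.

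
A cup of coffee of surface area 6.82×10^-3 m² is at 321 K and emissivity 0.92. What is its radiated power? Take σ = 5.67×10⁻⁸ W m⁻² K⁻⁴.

P = εσAT⁴ = 0.92 × 5.67×10⁻⁸ × 6.82×10^-3 × (321)⁴ = 0.92 × 5.67×10⁻⁸ × 6.82×10^-3 × 1.06×10^10.
P = 3.78 W.

P ≈ 3.78 W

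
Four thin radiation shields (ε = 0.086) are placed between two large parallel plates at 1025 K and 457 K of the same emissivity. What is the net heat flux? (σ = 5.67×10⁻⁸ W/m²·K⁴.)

Each of the 5 gaps contributes resistance (2/ε − 1) = 2/0.086 − 1 = 22.26; total = 111.3.
q = σ(T₁⁴ − T₂⁴) / 111.3 = 5.67×10⁻⁸ × 1.06×10^12 / 111.3 = 540 W/m².

q ≈ 540 W/m²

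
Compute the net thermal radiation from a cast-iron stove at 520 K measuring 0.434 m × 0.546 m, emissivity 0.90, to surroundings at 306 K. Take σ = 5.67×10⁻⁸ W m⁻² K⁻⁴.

Q ≈ 778 W

A = 0.434 × 0.546 = 0.237 m².
Q = εσA(T⁴ − T_s⁴). T⁴ − T_s⁴ = (520)⁴ − (306)⁴ = 7.31×10^10 − 8.77×10^9 = 6.43×10^10 K⁴.
Q = 0.90 × 5.67×10⁻⁸ × 0.237 × 6.43×10^10 = 778 W.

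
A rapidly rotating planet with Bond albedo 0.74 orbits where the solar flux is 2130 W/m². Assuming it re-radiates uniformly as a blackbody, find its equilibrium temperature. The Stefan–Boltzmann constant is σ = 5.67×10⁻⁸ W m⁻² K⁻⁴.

Power absorbed = (1−a)S·πR²; power emitted = 4πR²σT⁴. Equating and cancelling πR²:
T = ((1−a)S / 4σ)^(1/4) = (554 / (4 × 5.67×10⁻⁸))^(1/4) = (2.44×10^9)^(1/4).
T = 222 K.

T ≈ 222 K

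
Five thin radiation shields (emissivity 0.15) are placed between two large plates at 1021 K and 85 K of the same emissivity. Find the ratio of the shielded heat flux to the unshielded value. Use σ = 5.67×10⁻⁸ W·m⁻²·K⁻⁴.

ratio ≈ 0.167

With N identical shields there are N+1 = 6 gaps in series, each with the same radiative resistance, so the flux falls to 1/(N+1) of its unshielded value.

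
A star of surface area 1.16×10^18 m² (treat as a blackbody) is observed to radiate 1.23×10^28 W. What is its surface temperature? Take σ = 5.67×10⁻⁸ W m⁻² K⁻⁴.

T ≈ 20800 K

From P = σAT⁴, T = (P / σA)^(1/4) = (1.23×10^28 / (5.67×10⁻⁸ × 1.16×10^18))^(1/4).
T = (1.87×10^17)^(1/4) = 20800 K.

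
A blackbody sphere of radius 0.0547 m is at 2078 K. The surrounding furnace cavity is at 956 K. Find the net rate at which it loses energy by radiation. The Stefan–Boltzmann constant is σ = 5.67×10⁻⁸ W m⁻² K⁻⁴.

A = 4πr² = 4π × (0.0547)² = 0.0376 m².
Q = σA(T⁴ − T_s⁴). T⁴ − T_s⁴ = (2078)⁴ − (956)⁴ = 1.86×10^13 − 8.35×10^11 = 1.78×10^13 K⁴.
Q = 5.67×10⁻⁸ × 0.0376 × 1.78×10^13 = 38000 W.

Q ≈ 38000 W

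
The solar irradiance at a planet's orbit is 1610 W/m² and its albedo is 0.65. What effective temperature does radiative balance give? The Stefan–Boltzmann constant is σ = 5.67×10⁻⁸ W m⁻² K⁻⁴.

T ≈ 223 K

Power absorbed = (1−a)S·πR²; power emitted = 4πR²σT⁴. Equating and cancelling πR²:
T = ((1−a)S / 4σ)^(1/4) = (564 / (4 × 5.67×10⁻⁸))^(1/4) = (2.48×10^9)^(1/4).
T = 223 K.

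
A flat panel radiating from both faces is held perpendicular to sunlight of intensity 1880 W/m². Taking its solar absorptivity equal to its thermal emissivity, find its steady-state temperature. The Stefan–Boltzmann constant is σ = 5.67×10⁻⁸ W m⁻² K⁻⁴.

Absorbed flux αS = emitted flux 2εσT⁴ per unit area; with α = ε this gives T = (S/2σ)^(1/4).
T = (1880 / (2 × 5.67×10⁻⁸))^(1/4) = (1.66×10^10)^(1/4).
T = 359 K.

T ≈ 359 K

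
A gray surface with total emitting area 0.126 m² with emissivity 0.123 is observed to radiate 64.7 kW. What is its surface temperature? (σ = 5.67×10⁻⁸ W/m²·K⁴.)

From P = εσAT⁴, T = (P / εσA)^(1/4) = (64700 / (0.123 × 5.67×10⁻⁸ × 0.126))^(1/4).
T = (7.36×10^13)^(1/4) = 2930 K.

T ≈ 2930 K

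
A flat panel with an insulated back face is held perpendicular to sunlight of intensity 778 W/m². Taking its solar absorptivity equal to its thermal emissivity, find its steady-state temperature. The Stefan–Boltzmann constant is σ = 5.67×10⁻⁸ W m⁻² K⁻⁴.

T ≈ 342 K

Absorbed flux αS = emitted flux εσT⁴ (one radiating face); with α = ε, T = (S/σ)^(1/4).
T = (778 / 5.67×10⁻⁸)^(1/4) = (1.37×10^10)^(1/4).
T = 342 K.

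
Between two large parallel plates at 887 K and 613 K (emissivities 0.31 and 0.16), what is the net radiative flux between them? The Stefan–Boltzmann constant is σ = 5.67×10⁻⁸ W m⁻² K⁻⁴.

For two large parallel gray plates, q = σ(T₁⁴ − T₂⁴) / (1/ε₁ + 1/ε₂ − 1).
1/ε₁ + 1/ε₂ − 1 = 1/0.31 + 1/0.16 − 1 = 8.476.
T₁⁴ − T₂⁴ = 6.19×10^11 − 1.41×10^11 = 4.78×10^11 K⁴.
q = 5.67×10⁻⁸ × 4.78×10^11 / 8.476 = 3200 W/m².

q ≈ 3200 W/m²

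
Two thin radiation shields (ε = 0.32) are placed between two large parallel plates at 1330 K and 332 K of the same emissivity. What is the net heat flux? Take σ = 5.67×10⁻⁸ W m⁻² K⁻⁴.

q ≈ 11200 W/m²

Each of the 3 gaps contributes resistance (2/ε − 1) = 2/0.32 − 1 = 5.250; total = 15.75.
q = σ(T₁⁴ − T₂⁴) / 15.75 = 5.67×10⁻⁸ × 3.12×10^12 / 15.75 = 11200 W/m².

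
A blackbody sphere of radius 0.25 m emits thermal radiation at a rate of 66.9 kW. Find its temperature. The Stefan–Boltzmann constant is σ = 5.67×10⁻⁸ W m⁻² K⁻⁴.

T ≈ 1110 K

A = 4πr² = 4π × (0.25)² = 0.785 m².
From P = σAT⁴, T = (P / σA)^(1/4) = (66900 / (5.67×10⁻⁸ × 0.785))^(1/4).
T = (1.50×10^12)^(1/4) = 1110 K.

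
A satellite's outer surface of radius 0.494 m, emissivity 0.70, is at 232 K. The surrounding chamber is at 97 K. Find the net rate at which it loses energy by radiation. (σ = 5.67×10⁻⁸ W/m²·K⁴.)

A = 4πr² = 4π × (0.494)² = 3.07 m².
Q = εσA(T⁴ − T_s⁴). T⁴ − T_s⁴ = (232)⁴ − (97)⁴ = 2.90×10^9 − 8.85×10^7 = 2.81×10^9 K⁴.
Q = 0.70 × 5.67×10⁻⁸ × 3.07 × 2.81×10^9 = 342 W.

Q ≈ 342 W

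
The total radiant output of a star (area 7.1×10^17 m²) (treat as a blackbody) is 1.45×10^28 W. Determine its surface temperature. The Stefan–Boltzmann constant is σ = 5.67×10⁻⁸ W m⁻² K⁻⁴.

T ≈ 24500 K

From P = σAT⁴, T = (P / σA)^(1/4) = (1.45×10^28 / (5.67×10⁻⁸ × 7.10×10^17))^(1/4).
T = (3.60×10^17)^(1/4) = 24500 K.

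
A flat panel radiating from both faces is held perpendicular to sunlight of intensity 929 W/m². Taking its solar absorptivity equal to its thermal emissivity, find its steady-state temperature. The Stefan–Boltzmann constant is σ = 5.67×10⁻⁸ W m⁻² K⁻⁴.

T ≈ 301 K

Absorbed flux αS = emitted flux 2εσT⁴ per unit area; with α = ε this gives T = (S/2σ)^(1/4).
T = (929 / (2 × 5.67×10⁻⁸))^(1/4) = (8.19×10^9)^(1/4).
T = 301 K.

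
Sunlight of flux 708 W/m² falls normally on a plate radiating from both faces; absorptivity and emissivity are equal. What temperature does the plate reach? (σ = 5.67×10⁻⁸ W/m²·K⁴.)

T ≈ 281 K

Absorbed flux αS = emitted flux 2εσT⁴ per unit area; with α = ε this gives T = (S/2σ)^(1/4).
T = (708 / (2 × 5.67×10⁻⁸))^(1/4) = (6.24×10^9)^(1/4).
T = 281 K.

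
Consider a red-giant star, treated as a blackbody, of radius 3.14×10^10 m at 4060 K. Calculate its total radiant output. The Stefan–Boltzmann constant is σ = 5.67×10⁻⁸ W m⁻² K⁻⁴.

A = 4πr² = 4π × (3.14×10^10)² = 1.24×10^22 m².
P = σAT⁴ = 5.67×10⁻⁸ × 1.24×10^22 × (4060)⁴ = 5.67×10⁻⁸ × 1.24×10^22 × 2.72×10^14.
P = 1.91×10^29 W.

P ≈ 1.91×10^29 W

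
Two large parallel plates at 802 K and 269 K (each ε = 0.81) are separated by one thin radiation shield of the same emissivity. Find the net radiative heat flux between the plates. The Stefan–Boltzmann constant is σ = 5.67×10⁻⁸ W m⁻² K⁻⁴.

Each of the 2 gaps contributes resistance (2/ε − 1) = 2/0.81 − 1 = 1.469; total = 2.938.
q = σ(T₁⁴ − T₂⁴) / 2.938 = 5.67×10⁻⁸ × 4.08×10^11 / 2.938 = 7880 W/m².

q ≈ 7880 W/m²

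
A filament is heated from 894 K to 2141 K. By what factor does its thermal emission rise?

ratio ≈ 32.9

P ∝ T⁴, so the ratio is (2141/894)⁴ = (2.395)⁴ = 32.9.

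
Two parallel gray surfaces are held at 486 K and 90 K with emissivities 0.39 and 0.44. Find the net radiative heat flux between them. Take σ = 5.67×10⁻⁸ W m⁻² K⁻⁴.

q ≈ 823 W/m²

For two large parallel gray plates, q = σ(T₁⁴ − T₂⁴) / (1/ε₁ + 1/ε₂ − 1).
1/ε₁ + 1/ε₂ − 1 = 1/0.39 + 1/0.44 − 1 = 3.837.
T₁⁴ − T₂⁴ = 5.58×10^10 − 6.56×10^7 = 5.57×10^10 K⁴.
q = 5.67×10⁻⁸ × 5.57×10^10 / 3.837 = 823 W/m².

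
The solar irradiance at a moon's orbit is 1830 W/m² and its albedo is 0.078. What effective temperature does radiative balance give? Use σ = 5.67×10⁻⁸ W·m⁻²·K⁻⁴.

T ≈ 294 K

Power absorbed = (1−a)S·πR²; power emitted = 4πR²σT⁴. Equating and cancelling πR²:
T = ((1−a)S / 4σ)^(1/4) = (1690 / (4 × 5.67×10⁻⁸))^(1/4) = (7.44×10^9)^(1/4).
T = 294 K.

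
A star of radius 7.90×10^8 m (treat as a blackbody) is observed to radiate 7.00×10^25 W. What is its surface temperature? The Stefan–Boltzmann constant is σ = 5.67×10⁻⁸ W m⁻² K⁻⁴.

T ≈ 3540 K

A = 4πr² = 4π × (7.90×10^8)² = 7.84×10^18 m².
From P = σAT⁴, T = (P / σA)^(1/4) = (7.00×10^25 / (5.67×10⁻⁸ × 7.84×10^18))^(1/4).
T = (1.57×10^14)^(1/4) = 3540 K.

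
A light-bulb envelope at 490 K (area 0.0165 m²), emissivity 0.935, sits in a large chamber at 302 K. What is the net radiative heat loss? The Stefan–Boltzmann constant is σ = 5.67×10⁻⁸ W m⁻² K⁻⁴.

Q ≈ 43.2 W

Q = εσA(T⁴ − T_s⁴). T⁴ − T_s⁴ = (490)⁴ − (302)⁴ = 5.76×10^10 − 8.32×10^9 = 4.93×10^10 K⁴.
Q = 0.935 × 5.67×10⁻⁸ × 0.0165 × 4.93×10^10 = 43.2 W.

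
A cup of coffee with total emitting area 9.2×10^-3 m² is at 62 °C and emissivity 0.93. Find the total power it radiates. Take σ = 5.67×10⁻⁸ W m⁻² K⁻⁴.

P ≈ 6.11 W

62 °C = 335 K.
P = εσAT⁴ = 0.93 × 5.67×10⁻⁸ × 9.20×10^-3 × (335)⁴ = 0.93 × 5.67×10⁻⁸ × 9.20×10^-3 × 1.26×10^10.
P = 6.11 W.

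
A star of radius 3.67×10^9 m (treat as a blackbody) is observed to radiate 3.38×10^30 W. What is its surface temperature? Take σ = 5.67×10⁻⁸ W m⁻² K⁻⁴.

T ≈ 24400 K

A = 4πr² = 4π × (3.67×10^9)² = 1.69×10^20 m².
From P = σAT⁴, T = (P / σA)^(1/4) = (3.38×10^30 / (5.67×10⁻⁸ × 1.69×10^20))^(1/4).
T = (3.52×10^17)^(1/4) = 24400 K.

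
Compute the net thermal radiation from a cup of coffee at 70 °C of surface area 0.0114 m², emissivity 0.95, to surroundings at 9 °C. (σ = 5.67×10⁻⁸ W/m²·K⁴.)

Convert: 70 °C = 343 K; 9 °C = 282 K.
Q = εσA(T⁴ − T_s⁴). T⁴ − T_s⁴ = (343)⁴ − (282)⁴ = 1.38×10^10 − 6.32×10^9 = 7.52×10^9 K⁴.
Q = 0.95 × 5.67×10⁻⁸ × 0.0114 × 7.52×10^9 = 4.62 W.

Q ≈ 4.62 W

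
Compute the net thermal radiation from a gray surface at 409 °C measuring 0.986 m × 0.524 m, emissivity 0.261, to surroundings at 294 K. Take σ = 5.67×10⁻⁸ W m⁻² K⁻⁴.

Q ≈ 1600 W

A = 0.986 × 0.524 = 0.517 m².
Convert: 409 °C = 682 K.
Q = εσA(T⁴ − T_s⁴). T⁴ − T_s⁴ = (682)⁴ − (294)⁴ = 2.16×10^11 − 7.47×10^9 = 2.09×10^11 K⁴.
Q = 0.261 × 5.67×10⁻⁸ × 0.517 × 2.09×10^11 = 1600 W.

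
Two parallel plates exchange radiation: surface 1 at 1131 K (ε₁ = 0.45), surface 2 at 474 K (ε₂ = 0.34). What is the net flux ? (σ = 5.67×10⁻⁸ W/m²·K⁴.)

For two large parallel gray plates, q = σ(T₁⁴ − T₂⁴) / (1/ε₁ + 1/ε₂ − 1).
1/ε₁ + 1/ε₂ − 1 = 1/0.45 + 1/0.34 − 1 = 4.163.
T₁⁴ − T₂⁴ = 1.64×10^12 − 5.05×10^10 = 1.59×10^12 K⁴.
q = 5.67×10⁻⁸ × 1.59×10^12 / 4.163 = 21600 W/m².

q ≈ 21600 W/m²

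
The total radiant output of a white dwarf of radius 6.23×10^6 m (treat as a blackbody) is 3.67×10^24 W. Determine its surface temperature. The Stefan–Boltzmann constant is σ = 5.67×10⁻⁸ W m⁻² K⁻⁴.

T ≈ 19100 K

A = 4πr² = 4π × (6.23×10^6)² = 4.88×10^14 m².
From P = σAT⁴, T = (P / σA)^(1/4) = (3.67×10^24 / (5.67×10⁻⁸ × 4.88×10^14))^(1/4).
T = (1.33×10^17)^(1/4) = 19100 K.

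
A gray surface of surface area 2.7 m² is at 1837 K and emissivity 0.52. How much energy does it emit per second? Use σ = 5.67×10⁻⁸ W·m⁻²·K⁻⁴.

P ≈ 9.07×10^5 W

Stefan–Boltzmann: P = εσAT⁴ = 0.52 × 5.67×10⁻⁸ × 2.70 × (1837)⁴ = 0.52 × 5.67×10⁻⁸ × 2.70 × 1.14×10^13.
P = 9.07×10^5 W.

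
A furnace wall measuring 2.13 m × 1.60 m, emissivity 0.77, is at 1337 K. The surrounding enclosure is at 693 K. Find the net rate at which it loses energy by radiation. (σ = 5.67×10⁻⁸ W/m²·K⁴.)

A = 2.13 × 1.60 = 3.41 m².
Q = εσA(T⁴ − T_s⁴). T⁴ − T_s⁴ = (1337)⁴ − (693)⁴ = 3.20×10^12 − 2.31×10^11 = 2.96×10^12 K⁴.
Q = 0.77 × 5.67×10⁻⁸ × 3.41 × 2.96×10^12 = 4.41×10^5 W.

Q ≈ 4.41×10^5 W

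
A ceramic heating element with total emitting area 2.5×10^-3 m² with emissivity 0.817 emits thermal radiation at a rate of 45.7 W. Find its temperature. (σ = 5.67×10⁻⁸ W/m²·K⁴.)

From P = εσAT⁴, T = (P / εσA)^(1/4) = (45.7 / (0.817 × 5.67×10⁻⁸ × 2.50×10^-3))^(1/4).
T = (3.95×10^11)^(1/4) = 793 K.

T ≈ 793 K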